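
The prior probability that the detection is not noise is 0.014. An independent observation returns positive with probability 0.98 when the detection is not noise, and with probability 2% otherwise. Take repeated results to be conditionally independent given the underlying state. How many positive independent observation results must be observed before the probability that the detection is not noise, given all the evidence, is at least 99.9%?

Prior odds: 0.014 ÷ 0.986 = 7/493.
Likelihood ratio of a positive result = 0.98/0.02 = 49.
Target posterior odds = 0.999/0.001 = 999.
Need (7/493) × 49ⁿ ≥ 999, i.e. 49ⁿ ≥ 492507/7.
49² = 2401 falls short of 492507/7 but 49³ = 117649 reaches it, so n = 3.

3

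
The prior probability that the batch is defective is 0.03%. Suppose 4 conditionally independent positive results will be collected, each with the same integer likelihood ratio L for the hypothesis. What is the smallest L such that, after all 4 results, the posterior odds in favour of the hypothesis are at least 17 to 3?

12

Prior odds = 0.0003/0.9997 = 3/9997.
Target odds = 17/3.
Need L⁴ ≥ 17/3 ÷ (3/9997) = 169949/9.
11⁴ = 14641 < 169949/9 ≤ 20736 = 12⁴, so L = 12.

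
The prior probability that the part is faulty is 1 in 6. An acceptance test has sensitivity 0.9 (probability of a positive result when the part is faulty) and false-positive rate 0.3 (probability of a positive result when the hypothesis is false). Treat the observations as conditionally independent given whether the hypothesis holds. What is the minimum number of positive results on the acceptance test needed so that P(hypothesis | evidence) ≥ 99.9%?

8

Prior odds = (1/6)/(5/6) = 0.2.
Likelihood ratio of a positive result = 0.9/0.3 = 3.
Target odds: 0.999 ÷ 0.001 = 999.
Require 3ⁿ ≥ 999 ÷ 0.2 = 4995.
3⁷ = 2187 falls short of 4995 but 3⁸ = 6561 reaches it, so n = 8.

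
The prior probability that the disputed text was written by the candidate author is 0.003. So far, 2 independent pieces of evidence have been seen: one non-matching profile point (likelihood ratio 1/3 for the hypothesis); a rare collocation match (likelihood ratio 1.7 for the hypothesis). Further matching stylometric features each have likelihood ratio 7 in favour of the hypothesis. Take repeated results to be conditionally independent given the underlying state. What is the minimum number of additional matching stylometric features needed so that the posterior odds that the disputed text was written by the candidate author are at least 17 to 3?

Prior odds = 0.003/0.997 = 3/997.
Combined Bayes factor of the evidence already in hand = (1/3) × 1.7 = 17/30.
Odds after that evidence = (3/997) × 17/30 = 17/9970.
Target odds = 17/3.
Need 7ⁿ ≥ 17/3 ÷ (17/9970) = 9970/3.
7⁴ = 2401 falls short of 9970/3 but 7⁵ = 16807 reaches it, so n = 5.

5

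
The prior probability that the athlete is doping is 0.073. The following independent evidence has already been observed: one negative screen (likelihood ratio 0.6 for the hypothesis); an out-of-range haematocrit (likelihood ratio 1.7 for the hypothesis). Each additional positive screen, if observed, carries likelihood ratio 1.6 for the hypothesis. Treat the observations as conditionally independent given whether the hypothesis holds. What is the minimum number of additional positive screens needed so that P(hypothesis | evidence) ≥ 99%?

Prior odds = 0.073/0.927 = 73/927.
Combined Bayes factor of the evidence already in hand = 0.6 × 1.7 = 1.02.
Odds after that evidence = (73/927) × 1.02 = 1241/15450.
Target odds = 0.99/0.01 = 99.
Need 1.6ⁿ ≥ 99 ÷ (1241/15450) = 1529550/1241.
1.6¹⁵ ≈1152.92 falls short of 1529550/1241 but 1.6¹⁶ ≈1844.67 reaches it, so n = 16.

16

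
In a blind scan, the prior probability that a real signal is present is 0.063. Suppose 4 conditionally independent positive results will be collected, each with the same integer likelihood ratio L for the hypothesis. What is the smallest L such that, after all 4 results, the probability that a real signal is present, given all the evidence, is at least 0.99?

7

Prior odds = 0.063/0.937 = 63/937.
Target odds = 0.99/0.01 = 99.
Need L⁴ ≥ 99 ÷ (63/937) = 10307/7.
6⁴ = 1296 < 10307/7 ≤ 2401 = 7⁴, so L = 7.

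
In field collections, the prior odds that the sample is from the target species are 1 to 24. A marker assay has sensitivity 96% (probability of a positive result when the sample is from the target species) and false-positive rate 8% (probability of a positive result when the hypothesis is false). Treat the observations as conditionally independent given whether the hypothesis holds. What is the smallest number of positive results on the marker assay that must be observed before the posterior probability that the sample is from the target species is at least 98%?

3

Prior odds = 1/24.
Likelihood ratio of a positive result = 0.96/0.08 = 12.
Target posterior odds = 0.98/0.02 = 49.
Need (1/24) × 12ⁿ ≥ 49, i.e. 12ⁿ ≥ 1176.
12² = 144 falls short of 1176 but 12³ = 1728 reaches it, so n = 3.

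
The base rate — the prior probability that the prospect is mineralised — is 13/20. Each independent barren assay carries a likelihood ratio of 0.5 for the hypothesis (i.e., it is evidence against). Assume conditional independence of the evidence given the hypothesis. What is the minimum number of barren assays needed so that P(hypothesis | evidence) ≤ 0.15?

4

Prior odds: 0.65 ÷ 0.35 = 13/7.
Likelihood ratio per barren assay = 0.5.
Target posterior odds = 0.15/0.85 = 3/17.
Need (13/7) × 0.5ⁿ ≤ 3/17, i.e. 0.5ⁿ ≤ 21/221.
0.5³ = 0.125 is still above 21/221 but 0.5⁴ = 0.0625 is at or below it, so n = 4.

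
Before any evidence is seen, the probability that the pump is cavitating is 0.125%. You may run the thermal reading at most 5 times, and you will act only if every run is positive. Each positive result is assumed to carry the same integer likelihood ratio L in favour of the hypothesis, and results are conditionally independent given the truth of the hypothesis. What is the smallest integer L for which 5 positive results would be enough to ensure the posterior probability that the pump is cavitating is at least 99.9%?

16

Prior odds = 0.00125/0.99875 = 1/799.
Target odds = 0.999/0.001 = 999.
Need L⁵ ≥ 999 ÷ (1/799) = 798201.
15⁵ = 759375 < 798201 ≤ 1048576 = 16⁵, so L = 16.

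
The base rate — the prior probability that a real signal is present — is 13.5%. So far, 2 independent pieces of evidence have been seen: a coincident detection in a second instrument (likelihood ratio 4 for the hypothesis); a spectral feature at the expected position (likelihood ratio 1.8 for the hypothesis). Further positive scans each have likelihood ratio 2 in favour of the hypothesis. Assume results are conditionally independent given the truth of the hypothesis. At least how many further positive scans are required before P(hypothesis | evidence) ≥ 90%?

Prior odds = 0.135/0.865 = 27/173.
Combined Bayes factor of the evidence already in hand = 4 × 1.8 = 7.2.
Odds after that evidence = (27/173) × 7.2 = 972/865.
Target odds = 0.9/0.1 = 9.
Need 2ⁿ ≥ 9 ÷ (972/865) = 865/108.
2³ = 8 falls short of 865/108 but 2⁴ = 16 reaches it, so n = 4.

4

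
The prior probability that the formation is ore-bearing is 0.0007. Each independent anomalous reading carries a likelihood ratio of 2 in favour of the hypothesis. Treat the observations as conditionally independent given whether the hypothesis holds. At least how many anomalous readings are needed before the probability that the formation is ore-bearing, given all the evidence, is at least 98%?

17

Prior odds: 0.0007 ÷ 0.9993 = 7/9993.
Likelihood ratio per anomalous reading = 2.
Target posterior odds = 0.98/0.02 = 49.
Need (7/9993) × 2ⁿ ≥ 49, i.e. 2ⁿ ≥ 69951.
2¹⁶ = 65536 falls short of 69951 but 2¹⁷ = 131072 reaches it, so n = 17.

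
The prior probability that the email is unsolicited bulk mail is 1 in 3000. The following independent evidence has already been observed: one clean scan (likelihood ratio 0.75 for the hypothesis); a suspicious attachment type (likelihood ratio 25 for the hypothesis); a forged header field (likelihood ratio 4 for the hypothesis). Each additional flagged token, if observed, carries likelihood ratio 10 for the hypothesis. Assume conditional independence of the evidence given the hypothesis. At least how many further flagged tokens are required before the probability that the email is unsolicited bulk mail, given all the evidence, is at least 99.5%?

4

Prior odds = (1/3000)/(2999/3000) = 1/2999.
Combined Bayes factor of the evidence already in hand = 0.75 × 25 × 4 = 75.
Odds after that evidence = (1/2999) × 75 = 75/2999.
Target odds = 0.995/0.005 = 199.
Need 10ⁿ ≥ 199 ÷ (75/2999) = 596801/75.
10³ = 1000 falls short of 596801/75 but 10⁴ = 10000 reaches it, so n = 4.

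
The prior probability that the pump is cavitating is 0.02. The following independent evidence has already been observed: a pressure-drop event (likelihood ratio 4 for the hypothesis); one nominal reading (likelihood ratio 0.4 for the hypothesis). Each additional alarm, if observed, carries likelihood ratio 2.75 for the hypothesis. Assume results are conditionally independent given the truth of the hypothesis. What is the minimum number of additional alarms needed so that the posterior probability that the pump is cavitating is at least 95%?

Prior odds = 0.02/0.98 = 1/49.
Combined Bayes factor of the evidence already in hand = 4 × 0.4 = 1.6.
Odds after that evidence = (1/49) × 1.6 = 8/245.
Target odds = 0.95/0.05 = 19.
Need 2.75ⁿ ≥ 19 ÷ (8/245) = 581.875.
2.75⁶ = 1771561/4096 falls short of 581.875 but 2.75⁷ = 19487171/16384 reaches it, so n = 7.

7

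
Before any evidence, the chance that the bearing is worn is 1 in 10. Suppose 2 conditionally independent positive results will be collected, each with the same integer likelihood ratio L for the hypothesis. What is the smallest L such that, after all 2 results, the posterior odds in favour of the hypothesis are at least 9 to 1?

Prior odds = 0.1/0.9 = 1/9.
Target odds = 9.
Need L² ≥ 9 ÷ (1/9) = 81.
8² = 64 < 81 ≤ 81 = 9², so L = 9.

9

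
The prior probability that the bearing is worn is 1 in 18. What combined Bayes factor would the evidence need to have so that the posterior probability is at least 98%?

833

Prior odds = (1/18)/(17/18) = 1/17.
Target odds = 0.98/0.02 = 49.
Required Bayes factor = 49 ÷ (1/17) = 833.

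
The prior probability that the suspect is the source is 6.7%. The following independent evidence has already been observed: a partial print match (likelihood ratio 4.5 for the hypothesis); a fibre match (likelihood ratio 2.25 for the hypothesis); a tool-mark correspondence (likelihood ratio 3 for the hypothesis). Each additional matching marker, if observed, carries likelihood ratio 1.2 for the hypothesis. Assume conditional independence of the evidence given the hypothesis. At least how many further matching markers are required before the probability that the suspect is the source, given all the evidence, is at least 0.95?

12

Prior odds = 0.067/0.933 = 67/933.
Combined Bayes factor of the evidence already in hand = 4.5 × 2.25 × 3 = 30.375.
Odds after that evidence = (67/933) × 30.375 = 5427/2488.
Target odds = 0.95/0.05 = 19.
Need 1.2ⁿ ≥ 19 ÷ (5427/2488) = 47272/5427.
1.2¹¹ = 362797056/48828125 falls short of 47272/5427 but 1.2¹² ≈8.9161 reaches it, so n = 12.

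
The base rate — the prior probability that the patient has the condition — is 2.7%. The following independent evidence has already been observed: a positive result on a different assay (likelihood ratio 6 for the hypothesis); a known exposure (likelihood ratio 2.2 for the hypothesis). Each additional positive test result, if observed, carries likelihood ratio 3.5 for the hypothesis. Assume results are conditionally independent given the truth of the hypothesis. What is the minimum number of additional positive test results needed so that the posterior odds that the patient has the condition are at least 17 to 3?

3

Prior odds = 0.027/0.973 = 27/973.
Combined Bayes factor of the evidence already in hand = 6 × 2.2 = 13.2.
Odds after that evidence = (27/973) × 13.2 = 1782/4865.
Target odds = 17/3.
Need 3.5ⁿ ≥ 17/3 ÷ (1782/4865) = 82705/5346.
3.5² = 12.25 falls short of 82705/5346 but 3.5³ = 42.875 reaches it, so n = 3.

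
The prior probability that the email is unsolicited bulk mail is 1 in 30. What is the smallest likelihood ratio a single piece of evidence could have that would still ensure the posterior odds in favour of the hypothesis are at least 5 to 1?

145

Prior odds = (1/30)/(29/30) = 1/29.
Target odds = 5.
Required Bayes factor = 5 ÷ (1/29) = 145.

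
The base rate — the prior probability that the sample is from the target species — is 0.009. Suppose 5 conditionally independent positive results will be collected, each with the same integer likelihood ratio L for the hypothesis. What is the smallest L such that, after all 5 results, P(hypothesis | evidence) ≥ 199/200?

8

Prior odds = 0.009/0.991 = 9/991.
Target odds = 0.995/0.005 = 199.
Need L⁵ ≥ 199 ÷ (9/991) = 197209/9.
7⁵ = 16807 < 197209/9 ≤ 32768 = 8⁵, so L = 8.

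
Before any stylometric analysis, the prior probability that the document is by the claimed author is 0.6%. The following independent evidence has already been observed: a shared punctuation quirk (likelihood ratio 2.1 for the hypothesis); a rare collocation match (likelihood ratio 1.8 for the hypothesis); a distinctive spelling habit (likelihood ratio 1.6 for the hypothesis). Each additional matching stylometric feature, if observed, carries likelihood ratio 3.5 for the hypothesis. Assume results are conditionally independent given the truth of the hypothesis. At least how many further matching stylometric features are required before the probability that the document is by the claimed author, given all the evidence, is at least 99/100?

7

Prior odds = 0.006/0.994 = 3/497.
Combined Bayes factor of the evidence already in hand = 2.1 × 1.8 × 1.6 = 6.048.
Odds after that evidence = (3/497) × 6.048 = 324/8875.
Target odds = 0.99/0.01 = 99.
Need 3.5ⁿ ≥ 99 ÷ (324/8875) = 97625/36.
3.5⁶ = 1838.265625 falls short of 97625/36 but 3.5⁷ = 823543/128 reaches it, so n = 7.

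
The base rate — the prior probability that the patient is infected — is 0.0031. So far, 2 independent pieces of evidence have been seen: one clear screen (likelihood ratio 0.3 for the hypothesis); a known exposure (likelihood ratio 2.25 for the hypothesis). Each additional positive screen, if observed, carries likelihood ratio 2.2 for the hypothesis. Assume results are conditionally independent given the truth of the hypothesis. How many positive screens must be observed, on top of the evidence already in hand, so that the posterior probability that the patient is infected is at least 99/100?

Prior odds = 0.0031/0.9969 = 31/9969.
Combined Bayes factor of the evidence already in hand = 0.3 × 2.25 = 0.675.
Odds after that evidence = (31/9969) × 0.675 = 279/132920.
Target odds = 0.99/0.01 = 99.
Need 2.2ⁿ ≥ 99 ÷ (279/132920) = 1462120/31.
2.2¹³ ≈28281 falls short of 1462120/31 but 2.2¹⁴ ≈62218.2 reaches it, so n = 14.

14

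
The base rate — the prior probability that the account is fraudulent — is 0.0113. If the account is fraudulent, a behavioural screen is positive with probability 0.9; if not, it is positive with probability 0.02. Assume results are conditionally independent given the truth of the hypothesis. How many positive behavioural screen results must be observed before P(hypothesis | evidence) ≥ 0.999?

Prior odds: 0.0113 ÷ 0.9887 = 113/9887.
Likelihood ratio of a positive = 0.9/0.02 = 45.
Target posterior odds = 0.999/0.001 = 999.
Require 45ⁿ ≥ 999 ÷ (113/9887) = 9877113/113.
45² = 2025 falls short of 9877113/113 but 45³ = 91125 reaches it, so n = 3.

3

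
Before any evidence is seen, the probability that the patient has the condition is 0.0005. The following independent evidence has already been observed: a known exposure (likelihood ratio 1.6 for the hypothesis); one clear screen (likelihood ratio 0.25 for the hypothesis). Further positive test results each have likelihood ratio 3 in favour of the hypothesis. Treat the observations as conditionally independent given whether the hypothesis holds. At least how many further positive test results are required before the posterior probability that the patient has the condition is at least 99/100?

12

Prior odds = 0.0005/0.9995 = 1/1999.
Combined Bayes factor of the evidence already in hand = 1.6 × 0.25 = 0.4.
Odds after that evidence = (1/1999) × 0.4 = 2/9995.
Target odds = 0.99/0.01 = 99.
Need 3ⁿ ≥ 99 ÷ (2/9995) = 494752.5.
3¹¹ = 177147 falls short of 494752.5 but 3¹² = 531441 reaches it, so n = 12.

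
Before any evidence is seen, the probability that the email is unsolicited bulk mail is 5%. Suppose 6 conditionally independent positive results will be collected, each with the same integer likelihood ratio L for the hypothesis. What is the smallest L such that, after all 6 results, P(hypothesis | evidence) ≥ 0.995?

Prior odds = 0.05/0.95 = 1/19.
Target odds = 0.995/0.005 = 199.
Need L⁶ ≥ 199 ÷ (1/19) = 3781.
3⁶ = 729 < 3781 ≤ 4096 = 4⁶, so L = 4.

4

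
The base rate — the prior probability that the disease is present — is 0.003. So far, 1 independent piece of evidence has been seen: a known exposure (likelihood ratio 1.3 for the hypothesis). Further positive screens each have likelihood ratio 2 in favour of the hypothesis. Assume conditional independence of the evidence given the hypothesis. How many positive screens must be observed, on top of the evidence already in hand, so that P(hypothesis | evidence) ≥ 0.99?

Prior odds = 0.003/0.997 = 3/997.
Bayes factor of the evidence already in hand = 1.3.
Odds after that evidence = (3/997) × 1.3 = 39/9970.
Target odds = 0.99/0.01 = 99.
Need 2ⁿ ≥ 99 ÷ (39/9970) = 329010/13.
2¹⁴ = 16384 falls short of 329010/13 but 2¹⁵ = 32768 reaches it, so n = 15.

15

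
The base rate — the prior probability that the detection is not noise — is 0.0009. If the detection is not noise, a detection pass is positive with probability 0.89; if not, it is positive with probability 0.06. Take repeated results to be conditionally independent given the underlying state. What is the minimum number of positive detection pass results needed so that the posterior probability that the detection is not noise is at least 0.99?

Prior odds = 0.0009/0.9991 = 9/9991.
Likelihood ratio of a positive = 0.89/0.06 = 89/6.
Target odds: 0.99 ÷ 0.01 = 99.
Need (9/9991) × (89/6)ⁿ ≥ 99, i.e. (89/6)ⁿ ≥ 109901.
(89/6)⁴ = 62742241/1296 falls short of 109901 but (89/6)⁵ ≈718115 reaches it, so n = 5.

5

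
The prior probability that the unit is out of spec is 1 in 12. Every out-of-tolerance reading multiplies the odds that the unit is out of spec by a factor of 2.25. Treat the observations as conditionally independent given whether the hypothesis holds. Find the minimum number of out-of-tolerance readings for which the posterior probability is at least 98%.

Prior odds = (1/12)/(11/12) = 1/11.
Likelihood ratio per out-of-tolerance reading = 2.25.
Target odds: 0.98 ÷ 0.02 = 49.
Require 2.25ⁿ ≥ 49 ÷ (1/11) = 539.
2.25⁷ = 4782969/16384 falls short of 539 but 2.25⁸ = 43046721/65536 reaches it, so n = 8.

8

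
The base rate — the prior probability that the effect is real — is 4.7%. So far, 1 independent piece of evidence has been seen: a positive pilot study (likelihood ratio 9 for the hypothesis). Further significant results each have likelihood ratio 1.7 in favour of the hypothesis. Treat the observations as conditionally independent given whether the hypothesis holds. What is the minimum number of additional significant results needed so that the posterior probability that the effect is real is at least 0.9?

6

Prior odds = 0.047/0.953 = 47/953.
Bayes factor of the evidence already in hand = 9.
Odds after that evidence = (47/953) × 9 = 423/953.
Target odds = 0.9/0.1 = 9.
Need 1.7ⁿ ≥ 9 ÷ (423/953) = 953/47.
1.7⁵ = 1419857/100000 falls short of 953/47 but 1.7⁶ = 24137569/1000000 reaches it, so n = 6.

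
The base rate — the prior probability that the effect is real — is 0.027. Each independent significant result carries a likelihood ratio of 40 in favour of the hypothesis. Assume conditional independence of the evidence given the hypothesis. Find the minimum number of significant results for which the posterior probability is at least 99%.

3

Prior odds: 0.027 ÷ 0.973 = 27/973.
Likelihood ratio per significant result = 40.
Target posterior odds = 0.99/0.01 = 99.
Require 40ⁿ ≥ 99 ÷ (27/973) = 10703/3.
40² = 1600 falls short of 10703/3 but 40³ = 64000 reaches it, so n = 3.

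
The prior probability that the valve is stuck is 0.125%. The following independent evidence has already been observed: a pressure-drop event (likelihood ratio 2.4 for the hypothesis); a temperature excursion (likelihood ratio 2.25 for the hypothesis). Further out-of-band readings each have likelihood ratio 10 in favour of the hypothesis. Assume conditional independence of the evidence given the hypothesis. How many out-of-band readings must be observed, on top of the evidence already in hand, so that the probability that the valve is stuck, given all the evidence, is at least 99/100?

5

Prior odds = 0.00125/0.99875 = 1/799.
Combined Bayes factor of the evidence already in hand = 2.4 × 2.25 = 5.4.
Odds after that evidence = (1/799) × 5.4 = 27/3995.
Target odds = 0.99/0.01 = 99.
Need 10ⁿ ≥ 99 ÷ (27/3995) = 43945/3.
10⁴ = 10000 falls short of 43945/3 but 10⁵ = 100000 reaches it, so n = 5.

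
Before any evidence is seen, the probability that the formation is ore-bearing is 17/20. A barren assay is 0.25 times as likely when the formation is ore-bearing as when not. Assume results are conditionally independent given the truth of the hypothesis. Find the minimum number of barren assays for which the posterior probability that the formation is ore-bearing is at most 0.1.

Prior odds = 0.85/0.15 = 17/3.
Likelihood ratio per barren assay = 0.25.
Target posterior odds = 0.1/0.9 = 1/9.
Require 0.25ⁿ ≤ 1/9 ÷ (17/3) = 1/51.
0.25² = 0.0625 is still above 1/51 but 0.25³ = 0.015625 is at or below it, so n = 3.

3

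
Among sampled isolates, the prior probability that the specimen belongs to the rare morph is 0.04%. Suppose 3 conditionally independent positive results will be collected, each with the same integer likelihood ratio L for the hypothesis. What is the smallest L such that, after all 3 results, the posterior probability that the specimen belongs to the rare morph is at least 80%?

Prior odds = 0.0004/0.9996 = 1/2499.
Target odds = 0.8/0.2 = 4.
Need L³ ≥ 4 ÷ (1/2499) = 9996.
21³ = 9261 < 9996 ≤ 10648 = 22³, so L = 22.

22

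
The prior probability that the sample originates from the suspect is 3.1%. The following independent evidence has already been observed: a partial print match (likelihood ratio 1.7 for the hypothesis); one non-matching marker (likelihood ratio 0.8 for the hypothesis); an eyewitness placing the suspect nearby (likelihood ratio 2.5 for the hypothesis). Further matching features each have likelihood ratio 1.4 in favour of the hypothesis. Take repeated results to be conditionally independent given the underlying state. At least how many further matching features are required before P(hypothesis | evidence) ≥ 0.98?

Prior odds = 0.031/0.969 = 31/969.
Combined Bayes factor of the evidence already in hand = 1.7 × 0.8 × 2.5 = 3.4.
Odds after that evidence = (31/969) × 3.4 = 31/285.
Target odds = 0.98/0.02 = 49.
Need 1.4ⁿ ≥ 49 ÷ (31/285) = 13965/31.
1.4¹⁸ ≈426.879 falls short of 13965/31 but 1.4¹⁹ ≈597.63 reaches it, so n = 19.

19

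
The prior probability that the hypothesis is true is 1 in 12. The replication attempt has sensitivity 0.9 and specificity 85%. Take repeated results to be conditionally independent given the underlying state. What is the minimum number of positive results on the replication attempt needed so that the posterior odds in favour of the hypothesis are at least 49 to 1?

Prior odds = (1/12)/(11/12) = 1/11.
False-positive rate = 1 − 0.85 = 0.15; likelihood ratio of a positive = 0.9/0.15 = 6.
Target odds = 49.
Need (1/11) × 6ⁿ ≥ 49, i.e. 6ⁿ ≥ 539.
6³ = 216 falls short of 539 but 6⁴ = 1296 reaches it, so n = 4.

4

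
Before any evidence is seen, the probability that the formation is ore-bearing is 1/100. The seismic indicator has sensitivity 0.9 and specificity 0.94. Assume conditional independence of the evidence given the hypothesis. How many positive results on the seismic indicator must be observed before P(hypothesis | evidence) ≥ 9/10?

Prior odds = 0.01/0.99 = 1/99.
False-positive rate = 1 − 0.94 = 0.06; likelihood ratio of a positive = 0.9/0.06 = 15.
Target odds: 0.9 ÷ 0.1 = 9.
Require 15ⁿ ≥ 9 ÷ (1/99) = 891.
15² = 225 falls short of 891 but 15³ = 3375 reaches it, so n = 3.

3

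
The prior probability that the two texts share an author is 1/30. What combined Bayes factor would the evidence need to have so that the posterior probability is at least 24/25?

696

Prior odds = (1/30)/(29/30) = 1/29.
Target odds = 0.96/0.04 = 24.
Required Bayes factor = 24 ÷ (1/29) = 696.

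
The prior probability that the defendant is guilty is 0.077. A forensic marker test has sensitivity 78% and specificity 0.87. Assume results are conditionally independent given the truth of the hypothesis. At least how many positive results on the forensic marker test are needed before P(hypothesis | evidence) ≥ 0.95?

Prior odds = 0.077/0.923 = 77/923.
False-positive rate = 1 − 0.87 = 0.13; likelihood ratio of a positive = 0.78/0.13 = 6.
Target posterior odds = 0.95/0.05 = 19.
Require 6ⁿ ≥ 19 ÷ (77/923) = 17537/77.
6³ = 216 falls short of 17537/77 but 6⁴ = 1296 reaches it, so n = 4.

4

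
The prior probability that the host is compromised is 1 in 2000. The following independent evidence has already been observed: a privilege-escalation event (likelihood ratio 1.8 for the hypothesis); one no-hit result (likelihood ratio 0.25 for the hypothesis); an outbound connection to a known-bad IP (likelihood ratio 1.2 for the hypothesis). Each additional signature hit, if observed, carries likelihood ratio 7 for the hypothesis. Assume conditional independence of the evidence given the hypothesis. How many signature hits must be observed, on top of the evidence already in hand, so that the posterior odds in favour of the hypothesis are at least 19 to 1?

Prior odds = 0.0005/0.9995 = 1/1999.
Combined Bayes factor of the evidence already in hand = 1.8 × 0.25 × 1.2 = 0.54.
Odds after that evidence = (1/1999) × 0.54 = 27/99950.
Target odds = 19.
Need 7ⁿ ≥ 19 ÷ (27/99950) = 1899050/27.
7⁵ = 16807 falls short of 1899050/27 but 7⁶ = 117649 reaches it, so n = 6.

6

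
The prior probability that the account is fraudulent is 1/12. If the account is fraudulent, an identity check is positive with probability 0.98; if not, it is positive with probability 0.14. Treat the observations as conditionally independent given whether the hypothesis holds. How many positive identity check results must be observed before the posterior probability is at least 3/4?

Prior odds = (1/12)/(11/12) = 1/11.
Likelihood ratio of a positive = 0.98/0.14 = 7.
Target posterior odds = 0.75/0.25 = 3.
Require 7ⁿ ≥ 3 ÷ (1/11) = 33.
7¹ = 7 falls short of 33 but 7² = 49 reaches it, so n = 2.

2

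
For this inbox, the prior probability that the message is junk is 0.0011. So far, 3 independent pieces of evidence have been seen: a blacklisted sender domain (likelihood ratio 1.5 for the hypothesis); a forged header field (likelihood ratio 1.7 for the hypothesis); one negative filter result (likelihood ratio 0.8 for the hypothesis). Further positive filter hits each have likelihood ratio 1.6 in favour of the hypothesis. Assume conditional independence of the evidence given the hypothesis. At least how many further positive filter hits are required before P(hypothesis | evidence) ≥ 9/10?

Prior odds = 0.0011/0.9989 = 11/9989.
Combined Bayes factor of the evidence already in hand = 1.5 × 1.7 × 0.8 = 2.04.
Odds after that evidence = (11/9989) × 2.04 = 561/249725.
Target odds = 0.9/0.1 = 9.
Need 1.6ⁿ ≥ 9 ÷ (561/249725) = 749175/187.
1.6¹⁷ ≈2951.48 falls short of 749175/187 but 1.6¹⁸ ≈4722.37 reaches it, so n = 18.

18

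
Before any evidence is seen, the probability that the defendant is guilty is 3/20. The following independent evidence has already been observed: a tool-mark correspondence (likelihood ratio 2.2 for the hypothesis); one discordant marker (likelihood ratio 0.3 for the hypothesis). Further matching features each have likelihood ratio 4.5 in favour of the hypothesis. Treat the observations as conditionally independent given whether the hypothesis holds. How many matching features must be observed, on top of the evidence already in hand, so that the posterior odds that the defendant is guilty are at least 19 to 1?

Prior odds = 0.15/0.85 = 3/17.
Combined Bayes factor of the evidence already in hand = 2.2 × 0.3 = 0.66.
Odds after that evidence = (3/17) × 0.66 = 99/850.
Target odds = 19.
Need 4.5ⁿ ≥ 19 ÷ (99/850) = 16150/99.
4.5³ = 91.125 falls short of 16150/99 but 4.5⁴ = 410.0625 reaches it, so n = 4.

4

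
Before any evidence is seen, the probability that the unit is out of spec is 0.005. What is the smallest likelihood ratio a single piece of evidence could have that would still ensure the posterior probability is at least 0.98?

Prior odds = 0.005/0.995 = 1/199.
Target odds = 0.98/0.02 = 49.
Required Bayes factor = 49 ÷ (1/199) = 9751.

9751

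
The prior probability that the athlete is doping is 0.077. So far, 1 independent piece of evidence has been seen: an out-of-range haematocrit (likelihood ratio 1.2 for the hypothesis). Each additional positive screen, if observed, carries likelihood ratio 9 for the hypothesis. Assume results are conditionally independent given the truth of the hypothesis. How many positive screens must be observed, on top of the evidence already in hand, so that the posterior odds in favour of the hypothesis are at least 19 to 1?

3

Prior odds = 0.077/0.923 = 77/923.
Bayes factor of the evidence already in hand = 1.2.
Odds after that evidence = (77/923) × 1.2 = 462/4615.
Target odds = 19.
Need 9ⁿ ≥ 19 ÷ (462/4615) = 87685/462.
9² = 81 falls short of 87685/462 but 9³ = 729 reaches it, so n = 3.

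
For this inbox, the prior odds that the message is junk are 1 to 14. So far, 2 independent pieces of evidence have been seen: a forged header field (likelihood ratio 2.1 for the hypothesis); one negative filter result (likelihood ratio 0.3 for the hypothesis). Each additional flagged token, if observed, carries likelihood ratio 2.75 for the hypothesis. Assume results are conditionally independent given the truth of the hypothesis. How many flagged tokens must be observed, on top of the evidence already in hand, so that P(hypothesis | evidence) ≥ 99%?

8

Prior odds = 1/14.
Combined Bayes factor of the evidence already in hand = 2.1 × 0.3 = 0.63.
Odds after that evidence = (1/14) × 0.63 = 0.045.
Target odds = 0.99/0.01 = 99.
Need 2.75ⁿ ≥ 99 ÷ 0.045 = 2200.
2.75⁷ = 19487171/16384 falls short of 2200 but 2.75⁸ = 214358881/65536 reaches it, so n = 8.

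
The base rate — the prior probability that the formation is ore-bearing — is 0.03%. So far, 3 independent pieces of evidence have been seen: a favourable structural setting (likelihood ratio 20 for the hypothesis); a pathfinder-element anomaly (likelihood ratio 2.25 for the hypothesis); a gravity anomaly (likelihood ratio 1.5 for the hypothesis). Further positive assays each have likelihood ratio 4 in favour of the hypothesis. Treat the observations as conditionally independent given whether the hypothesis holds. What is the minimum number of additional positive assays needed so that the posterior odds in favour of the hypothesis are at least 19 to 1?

5

Prior odds = 0.0003/0.9997 = 3/9997.
Combined Bayes factor of the evidence already in hand = 20 × 2.25 × 1.5 = 67.5.
Odds after that evidence = (3/9997) × 67.5 = 405/19994.
Target odds = 19.
Need 4ⁿ ≥ 19 ÷ (405/19994) = 379886/405.
4⁴ = 256 falls short of 379886/405 but 4⁵ = 1024 reaches it, so n = 5.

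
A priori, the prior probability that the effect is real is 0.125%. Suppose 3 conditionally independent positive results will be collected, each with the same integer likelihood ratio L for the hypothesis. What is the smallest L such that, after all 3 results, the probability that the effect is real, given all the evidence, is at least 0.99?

43

Prior odds = 0.00125/0.99875 = 1/799.
Target odds = 0.99/0.01 = 99.
Need L³ ≥ 99 ÷ (1/799) = 79101.
42³ = 74088 < 79101 ≤ 79507 = 43³, so L = 43.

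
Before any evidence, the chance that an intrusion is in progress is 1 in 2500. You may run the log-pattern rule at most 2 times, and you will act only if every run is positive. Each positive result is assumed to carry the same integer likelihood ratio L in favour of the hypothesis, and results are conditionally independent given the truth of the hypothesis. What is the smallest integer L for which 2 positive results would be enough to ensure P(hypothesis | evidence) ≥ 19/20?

Prior odds = 0.0004/0.9996 = 1/2499.
Target odds = 0.95/0.05 = 19.
Need L² ≥ 19 ÷ (1/2499) = 47481.
217² = 47089 < 47481 ≤ 47524 = 218², so L = 218.

218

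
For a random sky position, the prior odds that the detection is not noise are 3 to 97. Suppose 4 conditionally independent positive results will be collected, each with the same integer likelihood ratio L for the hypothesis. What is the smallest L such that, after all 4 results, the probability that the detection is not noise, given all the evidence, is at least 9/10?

Prior odds = 3/97.
Target odds = 0.9/0.1 = 9.
Need L⁴ ≥ 9 ÷ (3/97) = 291.
4⁴ = 256 < 291 ≤ 625 = 5⁴, so L = 5.

5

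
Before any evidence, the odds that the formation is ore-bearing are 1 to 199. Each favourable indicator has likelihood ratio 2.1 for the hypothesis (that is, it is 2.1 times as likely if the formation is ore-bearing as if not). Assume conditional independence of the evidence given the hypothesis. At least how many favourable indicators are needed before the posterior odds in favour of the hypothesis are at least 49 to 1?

Prior odds = 1/199.
Likelihood ratio per favourable indicator = 2.1.
Target odds = 49.
Require 2.1ⁿ ≥ 49 ÷ (1/199) = 9751.
2.1¹² ≈7355.83 falls short of 9751 but 2.1¹³ ≈15447.2 reaches it, so n = 13.

13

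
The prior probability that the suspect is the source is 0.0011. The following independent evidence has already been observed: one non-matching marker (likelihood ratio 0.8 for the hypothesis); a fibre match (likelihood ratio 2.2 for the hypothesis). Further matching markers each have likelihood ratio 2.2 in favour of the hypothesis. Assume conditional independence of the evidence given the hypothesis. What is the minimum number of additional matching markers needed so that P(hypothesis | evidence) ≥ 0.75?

10

Prior odds = 0.0011/0.9989 = 11/9989.
Combined Bayes factor of the evidence already in hand = 0.8 × 2.2 = 1.76.
Odds after that evidence = (11/9989) × 1.76 = 484/249725.
Target odds = 0.75/0.25 = 3.
Need 2.2ⁿ ≥ 3 ÷ (484/249725) = 749175/484.
2.2⁹ ≈1207.27 falls short of 749175/484 but 2.2¹⁰ ≈2655.99 reaches it, so n = 10.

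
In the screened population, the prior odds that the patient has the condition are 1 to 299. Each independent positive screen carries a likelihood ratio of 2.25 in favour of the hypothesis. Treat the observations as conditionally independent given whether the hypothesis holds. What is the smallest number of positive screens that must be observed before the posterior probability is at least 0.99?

Prior odds = 1/299.
Likelihood ratio per positive screen = 2.25.
Target odds: 0.99 ÷ 0.01 = 99.
Require 2.25ⁿ ≥ 99 ÷ (1/299) = 29601.
2.25¹² ≈16834.1 falls short of 29601 but 2.25¹³ ≈37876.8 reaches it, so n = 13.

13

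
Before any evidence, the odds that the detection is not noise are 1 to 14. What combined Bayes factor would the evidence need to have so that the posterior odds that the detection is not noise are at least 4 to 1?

56

Prior odds = 1/14.
Target odds = 4.
Required Bayes factor = 4 ÷ (1/14) = 56.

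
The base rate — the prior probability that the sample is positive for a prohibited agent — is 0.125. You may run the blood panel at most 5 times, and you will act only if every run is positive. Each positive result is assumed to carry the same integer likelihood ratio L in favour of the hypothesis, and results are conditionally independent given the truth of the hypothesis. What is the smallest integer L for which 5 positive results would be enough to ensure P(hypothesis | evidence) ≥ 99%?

Prior odds = 0.125/0.875 = 1/7.
Target odds = 0.99/0.01 = 99.
Need L⁵ ≥ 99 ÷ (1/7) = 693.
3⁵ = 243 < 693 ≤ 1024 = 4⁵, so L = 4.

4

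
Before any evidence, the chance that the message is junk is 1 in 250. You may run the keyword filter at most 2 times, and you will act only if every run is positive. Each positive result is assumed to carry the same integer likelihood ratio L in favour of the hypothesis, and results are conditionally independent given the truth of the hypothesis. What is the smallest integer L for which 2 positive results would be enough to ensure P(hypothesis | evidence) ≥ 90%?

48

Prior odds = 0.004/0.996 = 1/249.
Target odds = 0.9/0.1 = 9.
Need L² ≥ 9 ÷ (1/249) = 2241.
47² = 2209 < 2241 ≤ 2304 = 48², so L = 48.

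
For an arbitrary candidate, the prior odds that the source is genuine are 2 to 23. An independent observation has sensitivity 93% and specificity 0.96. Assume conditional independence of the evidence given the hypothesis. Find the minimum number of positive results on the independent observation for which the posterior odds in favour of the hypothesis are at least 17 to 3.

2

Prior odds = 2/23.
False-positive rate = 1 − 0.96 = 0.04; likelihood ratio of a positive = 0.93/0.04 = 23.25.
Target odds = 17/3.
Require 23.25ⁿ ≥ 17/3 ÷ (2/23) = 391/6.
23.25¹ = 23.25 falls short of 391/6 but 23.25² = 540.5625 reaches it, so n = 2.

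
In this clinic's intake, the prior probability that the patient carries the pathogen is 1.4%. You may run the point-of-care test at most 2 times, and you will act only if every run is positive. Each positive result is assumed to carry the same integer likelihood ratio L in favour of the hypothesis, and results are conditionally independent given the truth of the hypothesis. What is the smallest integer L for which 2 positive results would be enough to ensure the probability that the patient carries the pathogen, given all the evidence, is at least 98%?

59

Prior odds = 0.014/0.986 = 7/493.
Target odds = 0.98/0.02 = 49.
Need L² ≥ 49 ÷ (7/493) = 3451.
58² = 3364 < 3451 ≤ 3481 = 59², so L = 59.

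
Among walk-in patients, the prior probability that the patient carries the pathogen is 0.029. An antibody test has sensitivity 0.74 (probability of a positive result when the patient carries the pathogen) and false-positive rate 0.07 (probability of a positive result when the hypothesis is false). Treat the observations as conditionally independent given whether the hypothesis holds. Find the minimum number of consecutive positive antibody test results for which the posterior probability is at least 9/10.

Prior odds = 0.029/0.971 = 29/971.
Likelihood ratio of a positive result = 0.74/0.07 = 74/7.
Target posterior odds = 0.9/0.1 = 9.
Require (74/7)ⁿ ≥ 9 ÷ (29/971) = 8739/29.
(74/7)² = 5476/49 falls short of 8739/29 but (74/7)³ = 405224/343 reaches it, so n = 3.

3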